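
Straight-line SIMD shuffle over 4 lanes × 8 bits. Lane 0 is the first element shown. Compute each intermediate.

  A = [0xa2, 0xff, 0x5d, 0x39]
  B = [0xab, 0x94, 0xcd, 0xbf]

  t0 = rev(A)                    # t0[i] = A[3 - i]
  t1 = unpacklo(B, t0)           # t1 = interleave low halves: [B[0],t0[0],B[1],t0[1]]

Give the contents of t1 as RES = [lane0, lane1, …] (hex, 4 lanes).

RES = [0xab, 0x39, 0x94, 0x5d]

→ t0 |39|5d|ff|a2|
→ t1 |ab|39|94|5d|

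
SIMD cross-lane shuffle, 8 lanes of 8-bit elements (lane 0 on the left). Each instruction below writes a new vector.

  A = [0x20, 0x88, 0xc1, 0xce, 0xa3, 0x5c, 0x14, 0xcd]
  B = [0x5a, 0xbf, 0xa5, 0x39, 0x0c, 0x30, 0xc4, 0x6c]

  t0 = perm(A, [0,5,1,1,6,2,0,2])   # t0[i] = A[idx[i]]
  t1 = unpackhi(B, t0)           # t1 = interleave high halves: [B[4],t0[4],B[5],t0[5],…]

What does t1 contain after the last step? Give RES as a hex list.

RES = [0x0c, 0x14, 0x30, 0xc1, 0xc4, 0x20, 0x6c, 0xc1]

t0 = [0x20, 0x5c, 0x88, 0x88, 0x14, 0xc1, 0x20, 0xc1]
t1 = [0x0c, 0x14, 0x30, 0xc1, 0xc4, 0x20, 0x6c, 0xc1]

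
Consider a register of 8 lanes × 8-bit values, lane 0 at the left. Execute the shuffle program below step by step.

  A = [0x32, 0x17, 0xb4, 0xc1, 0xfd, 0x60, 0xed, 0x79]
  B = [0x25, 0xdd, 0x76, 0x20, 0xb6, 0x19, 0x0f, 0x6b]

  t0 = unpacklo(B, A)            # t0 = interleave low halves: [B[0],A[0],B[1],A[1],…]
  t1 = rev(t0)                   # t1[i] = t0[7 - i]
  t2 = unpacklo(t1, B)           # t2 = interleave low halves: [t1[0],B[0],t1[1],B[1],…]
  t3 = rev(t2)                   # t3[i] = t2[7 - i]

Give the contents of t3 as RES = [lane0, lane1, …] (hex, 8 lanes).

t0 = [0x25, 0x32, 0xdd, 0x17, 0x76, 0xb4, 0x20, 0xc1]
t1 = [0xc1, 0x20, 0xb4, 0x76, 0x17, 0xdd, 0x32, 0x25]
t2 = [0xc1, 0x25, 0x20, 0xdd, 0xb4, 0x76, 0x76, 0x20]
t3 = [0x20, 0x76, 0x76, 0xb4, 0xdd, 0x20, 0x25, 0xc1]

RES = [ 0x20  0x76  0x76  0xb4  0xdd  0x20  0x25  0xc1 ]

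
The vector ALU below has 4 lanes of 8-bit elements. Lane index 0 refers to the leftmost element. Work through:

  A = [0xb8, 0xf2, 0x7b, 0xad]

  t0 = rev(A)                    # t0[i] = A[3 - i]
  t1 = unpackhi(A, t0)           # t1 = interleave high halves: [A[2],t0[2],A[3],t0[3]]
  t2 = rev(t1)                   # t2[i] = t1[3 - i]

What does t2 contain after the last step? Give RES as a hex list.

RES = [0xb8, 0xad, 0xf2, 0x7b]

→ t0 |ad|7b|f2|b8|
→ t1 |7b|f2|ad|b8|
→ t2 |b8|ad|f2|7b|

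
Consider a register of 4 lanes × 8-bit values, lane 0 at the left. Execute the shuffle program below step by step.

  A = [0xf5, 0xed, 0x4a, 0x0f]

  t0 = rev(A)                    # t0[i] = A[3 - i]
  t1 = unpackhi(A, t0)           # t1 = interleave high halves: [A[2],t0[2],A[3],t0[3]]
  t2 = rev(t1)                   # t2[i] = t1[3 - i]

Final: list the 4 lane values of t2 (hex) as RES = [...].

RES = [ 0xf5  0x0f  0xed  0x4a ]

t0 = [0x0f, 0x4a, 0xed, 0xf5]
t1 = [0x4a, 0xed, 0x0f, 0xf5]
t2 = [0xf5, 0x0f, 0xed, 0x4a]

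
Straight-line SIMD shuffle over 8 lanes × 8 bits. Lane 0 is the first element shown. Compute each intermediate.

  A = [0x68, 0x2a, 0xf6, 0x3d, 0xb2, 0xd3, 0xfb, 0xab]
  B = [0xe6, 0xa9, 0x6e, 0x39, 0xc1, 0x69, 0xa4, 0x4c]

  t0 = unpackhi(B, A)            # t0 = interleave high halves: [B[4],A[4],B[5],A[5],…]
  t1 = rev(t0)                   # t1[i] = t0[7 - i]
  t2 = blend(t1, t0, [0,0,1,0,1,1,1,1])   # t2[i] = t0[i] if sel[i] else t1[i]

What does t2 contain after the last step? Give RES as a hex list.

RES = [ 0xab  0x4c  0x69  0xa4  0xa4  0xfb  0x4c  0xab ]

t0 = [0xc1, 0xb2, 0x69, 0xd3, 0xa4, 0xfb, 0x4c, 0xab]
t1 = [0xab, 0x4c, 0xfb, 0xa4, 0xd3, 0x69, 0xb2, 0xc1]
t2 = [0xab, 0x4c, 0x69, 0xa4, 0xa4, 0xfb, 0x4c, 0xab]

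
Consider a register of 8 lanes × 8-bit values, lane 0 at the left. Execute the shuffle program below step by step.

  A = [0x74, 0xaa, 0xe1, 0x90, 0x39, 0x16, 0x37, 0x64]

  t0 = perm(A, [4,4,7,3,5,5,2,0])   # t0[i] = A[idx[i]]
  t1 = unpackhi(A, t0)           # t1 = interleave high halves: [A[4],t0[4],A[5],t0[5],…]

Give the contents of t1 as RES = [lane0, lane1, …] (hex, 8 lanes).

RES = [0x39, 0x16, 0x16, 0x16, 0x37, 0xe1, 0x64, 0x74]

t0 = [0x39, 0x39, 0x64, 0x90, 0x16, 0x16, 0xe1, 0x74]
t1 = [0x39, 0x16, 0x16, 0x16, 0x37, 0xe1, 0x64, 0x74]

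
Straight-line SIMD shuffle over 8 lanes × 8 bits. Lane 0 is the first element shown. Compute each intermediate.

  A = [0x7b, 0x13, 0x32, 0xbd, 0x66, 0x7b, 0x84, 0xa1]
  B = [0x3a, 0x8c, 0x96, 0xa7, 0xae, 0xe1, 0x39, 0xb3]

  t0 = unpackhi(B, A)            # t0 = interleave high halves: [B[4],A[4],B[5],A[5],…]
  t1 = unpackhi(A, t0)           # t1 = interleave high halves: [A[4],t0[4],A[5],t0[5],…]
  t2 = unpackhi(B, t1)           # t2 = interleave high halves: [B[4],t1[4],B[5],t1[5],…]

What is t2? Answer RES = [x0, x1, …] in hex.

RES = [0xae, 0x84, 0xe1, 0xb3, 0x39, 0xa1, 0xb3, 0xa1]

  t0: ae 66 e1 7b 39 84 b3 a1
  t1: 66 39 7b 84 84 b3 a1 a1
  t2: ae 84 e1 b3 39 a1 b3 a1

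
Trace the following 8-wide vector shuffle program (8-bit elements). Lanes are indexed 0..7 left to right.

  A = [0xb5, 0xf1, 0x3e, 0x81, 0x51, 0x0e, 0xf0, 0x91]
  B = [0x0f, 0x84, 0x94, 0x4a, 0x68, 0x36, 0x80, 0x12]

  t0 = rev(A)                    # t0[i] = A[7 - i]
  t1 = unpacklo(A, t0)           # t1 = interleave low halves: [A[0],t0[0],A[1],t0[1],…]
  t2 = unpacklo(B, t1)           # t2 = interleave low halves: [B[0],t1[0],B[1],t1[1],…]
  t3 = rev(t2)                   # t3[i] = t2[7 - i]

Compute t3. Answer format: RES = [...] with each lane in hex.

→ t0 |91|f0|0e|51|81|3e|f1|b5|
→ t1 |b5|91|f1|f0|3e|0e|81|51|
→ t2 |0f|b5|84|91|94|f1|4a|f0|
→ t3 |f0|4a|f1|94|91|84|b5|0f|

RES = [0xf0, 0x4a, 0xf1, 0x94, 0x91, 0x84, 0xb5, 0x0f]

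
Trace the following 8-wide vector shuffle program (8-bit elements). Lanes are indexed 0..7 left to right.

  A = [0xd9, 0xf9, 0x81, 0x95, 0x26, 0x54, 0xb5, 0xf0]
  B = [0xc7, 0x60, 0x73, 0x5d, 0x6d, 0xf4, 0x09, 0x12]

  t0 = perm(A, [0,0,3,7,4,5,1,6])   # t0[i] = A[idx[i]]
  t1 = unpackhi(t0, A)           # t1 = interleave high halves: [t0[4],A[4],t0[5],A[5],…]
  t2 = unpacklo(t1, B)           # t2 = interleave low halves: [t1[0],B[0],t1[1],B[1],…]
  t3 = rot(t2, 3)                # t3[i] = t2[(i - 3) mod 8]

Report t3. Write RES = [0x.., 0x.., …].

RES = [ 0x73  0x54  0x5d  0x26  0xc7  0x26  0x60  0x54 ]

→ t0 |d9|d9|95|f0|26|54|f9|b5|
→ t1 |26|26|54|54|f9|b5|b5|f0|
→ t2 |26|c7|26|60|54|73|54|5d|
→ t3 |73|54|5d|26|c7|26|60|54|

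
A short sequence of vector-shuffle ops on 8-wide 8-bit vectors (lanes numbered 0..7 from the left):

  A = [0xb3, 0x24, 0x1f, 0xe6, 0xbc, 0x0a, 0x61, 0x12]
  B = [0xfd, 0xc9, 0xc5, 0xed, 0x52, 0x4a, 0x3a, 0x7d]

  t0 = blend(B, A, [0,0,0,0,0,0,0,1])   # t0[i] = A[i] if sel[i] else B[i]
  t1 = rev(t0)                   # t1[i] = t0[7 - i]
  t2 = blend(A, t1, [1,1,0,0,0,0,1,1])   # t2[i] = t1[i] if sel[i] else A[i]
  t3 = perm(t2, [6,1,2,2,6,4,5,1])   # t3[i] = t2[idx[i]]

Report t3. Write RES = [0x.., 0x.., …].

RES = [ 0xc9  0x3a  0x1f  0x1f  0xc9  0xbc  0x0a  0x3a ]

t0 = [0xfd, 0xc9, 0xc5, 0xed, 0x52, 0x4a, 0x3a, 0x12]
t1 = [0x12, 0x3a, 0x4a, 0x52, 0xed, 0xc5, 0xc9, 0xfd]
t2 = [0x12, 0x3a, 0x1f, 0xe6, 0xbc, 0x0a, 0xc9, 0xfd]
t3 = [0xc9, 0x3a, 0x1f, 0x1f, 0xc9, 0xbc, 0x0a, 0x3a]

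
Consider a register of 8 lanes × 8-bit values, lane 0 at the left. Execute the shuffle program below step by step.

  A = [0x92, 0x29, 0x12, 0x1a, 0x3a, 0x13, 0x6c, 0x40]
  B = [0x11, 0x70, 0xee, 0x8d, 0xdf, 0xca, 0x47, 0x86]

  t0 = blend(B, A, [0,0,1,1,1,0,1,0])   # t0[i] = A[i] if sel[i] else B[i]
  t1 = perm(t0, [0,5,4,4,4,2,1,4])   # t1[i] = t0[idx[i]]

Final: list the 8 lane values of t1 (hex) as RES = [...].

RES = [0x11, 0xca, 0x3a, 0x3a, 0x3a, 0x12, 0x70, 0x3a]

  t0: 11 70 12 1a 3a ca 6c 86
  t1: 11 ca 3a 3a 3a 12 70 3a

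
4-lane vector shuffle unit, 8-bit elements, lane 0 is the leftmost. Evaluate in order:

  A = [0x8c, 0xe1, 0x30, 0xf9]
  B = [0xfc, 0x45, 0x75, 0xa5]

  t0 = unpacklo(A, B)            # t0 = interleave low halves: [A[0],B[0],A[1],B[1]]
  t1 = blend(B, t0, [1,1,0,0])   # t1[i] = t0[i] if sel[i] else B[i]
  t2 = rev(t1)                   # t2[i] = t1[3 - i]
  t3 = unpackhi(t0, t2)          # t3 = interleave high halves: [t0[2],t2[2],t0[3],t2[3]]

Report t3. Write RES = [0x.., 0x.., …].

  t0: 8c fc e1 45
  t1: 8c fc 75 a5
  t2: a5 75 fc 8c
  t3: e1 fc 45 8c

RES = [0xe1, 0xfc, 0x45, 0x8c]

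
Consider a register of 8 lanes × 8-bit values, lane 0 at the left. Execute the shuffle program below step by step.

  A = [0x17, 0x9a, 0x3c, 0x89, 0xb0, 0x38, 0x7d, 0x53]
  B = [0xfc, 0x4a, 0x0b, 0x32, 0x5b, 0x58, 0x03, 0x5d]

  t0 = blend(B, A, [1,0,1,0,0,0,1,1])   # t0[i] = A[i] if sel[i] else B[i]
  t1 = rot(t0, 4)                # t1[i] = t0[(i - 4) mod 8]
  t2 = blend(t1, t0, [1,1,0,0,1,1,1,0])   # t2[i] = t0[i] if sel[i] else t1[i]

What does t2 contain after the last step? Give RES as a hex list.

  t0: 17 4a 3c 32 5b 58 7d 53
  t1: 5b 58 7d 53 17 4a 3c 32
  t2: 17 4a 7d 53 5b 58 7d 32

RES = [ 0x17  0x4a  0x7d  0x53  0x5b  0x58  0x7d  0x32 ]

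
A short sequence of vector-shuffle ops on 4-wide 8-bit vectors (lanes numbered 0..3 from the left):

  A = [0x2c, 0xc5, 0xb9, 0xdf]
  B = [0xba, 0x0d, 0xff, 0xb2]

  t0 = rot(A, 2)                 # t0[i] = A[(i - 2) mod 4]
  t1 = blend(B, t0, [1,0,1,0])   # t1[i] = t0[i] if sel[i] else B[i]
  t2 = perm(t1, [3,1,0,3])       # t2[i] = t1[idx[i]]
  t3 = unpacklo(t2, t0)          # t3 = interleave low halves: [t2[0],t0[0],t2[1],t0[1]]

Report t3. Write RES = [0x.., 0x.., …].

→ t0 |b9|df|2c|c5|
→ t1 |b9|0d|2c|b2|
→ t2 |b2|0d|b9|b2|
→ t3 |b2|b9|0d|df|

RES = [ 0xb2  0xb9  0x0d  0xdf ]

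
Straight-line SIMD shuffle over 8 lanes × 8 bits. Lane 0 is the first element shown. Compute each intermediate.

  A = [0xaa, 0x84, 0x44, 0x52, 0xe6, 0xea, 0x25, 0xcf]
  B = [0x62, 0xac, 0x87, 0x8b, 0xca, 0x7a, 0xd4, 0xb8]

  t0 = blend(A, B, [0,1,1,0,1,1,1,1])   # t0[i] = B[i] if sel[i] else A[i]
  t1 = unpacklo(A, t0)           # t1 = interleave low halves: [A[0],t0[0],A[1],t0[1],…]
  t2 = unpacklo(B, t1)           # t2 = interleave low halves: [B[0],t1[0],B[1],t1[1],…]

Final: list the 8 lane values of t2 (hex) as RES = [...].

RES = [0x62, 0xaa, 0xac, 0xaa, 0x87, 0x84, 0x8b, 0xac]

t0 = [0xaa, 0xac, 0x87, 0x52, 0xca, 0x7a, 0xd4, 0xb8]
t1 = [0xaa, 0xaa, 0x84, 0xac, 0x44, 0x87, 0x52, 0x52]
t2 = [0x62, 0xaa, 0xac, 0xaa, 0x87, 0x84, 0x8b, 0xac]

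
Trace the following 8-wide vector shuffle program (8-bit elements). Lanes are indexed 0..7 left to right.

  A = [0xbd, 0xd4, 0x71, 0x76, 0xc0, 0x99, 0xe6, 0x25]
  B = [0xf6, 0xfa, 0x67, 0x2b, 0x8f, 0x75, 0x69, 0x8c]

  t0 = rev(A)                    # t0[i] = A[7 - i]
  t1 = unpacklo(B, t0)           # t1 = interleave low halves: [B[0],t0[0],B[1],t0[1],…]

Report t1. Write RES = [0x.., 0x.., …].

  t0: 25 e6 99 c0 76 71 d4 bd
  t1: f6 25 fa e6 67 99 2b c0

RES = [ 0xf6  0x25  0xfa  0xe6  0x67  0x99  0x2b  0xc0 ]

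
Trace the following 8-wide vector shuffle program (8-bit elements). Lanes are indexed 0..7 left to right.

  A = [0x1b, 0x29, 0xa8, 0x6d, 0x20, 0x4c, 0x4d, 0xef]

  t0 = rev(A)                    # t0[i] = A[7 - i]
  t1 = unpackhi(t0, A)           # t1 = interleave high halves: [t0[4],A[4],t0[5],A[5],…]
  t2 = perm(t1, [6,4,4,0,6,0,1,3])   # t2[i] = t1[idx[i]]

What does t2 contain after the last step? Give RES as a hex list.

RES = [0x1b, 0x29, 0x29, 0x6d, 0x1b, 0x6d, 0x20, 0x4c]

→ t0 |ef|4d|4c|20|6d|a8|29|1b|
→ t1 |6d|20|a8|4c|29|4d|1b|ef|
→ t2 |1b|29|29|6d|1b|6d|20|4c|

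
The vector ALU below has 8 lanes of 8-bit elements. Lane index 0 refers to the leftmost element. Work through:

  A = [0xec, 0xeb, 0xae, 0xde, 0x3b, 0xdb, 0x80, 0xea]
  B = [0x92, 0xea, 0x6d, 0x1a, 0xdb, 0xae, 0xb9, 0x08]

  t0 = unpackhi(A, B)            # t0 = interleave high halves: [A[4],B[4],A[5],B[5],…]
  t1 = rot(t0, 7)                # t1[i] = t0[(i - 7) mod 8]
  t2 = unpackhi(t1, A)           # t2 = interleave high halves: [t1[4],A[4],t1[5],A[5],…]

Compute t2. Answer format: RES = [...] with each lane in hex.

RES = [ 0xb9  0x3b  0xea  0xdb  0x08  0x80  0x3b  0xea ]

→ t0 |3b|db|db|ae|80|b9|ea|08|
→ t1 |db|db|ae|80|b9|ea|08|3b|
→ t2 |b9|3b|ea|db|08|80|3b|ea|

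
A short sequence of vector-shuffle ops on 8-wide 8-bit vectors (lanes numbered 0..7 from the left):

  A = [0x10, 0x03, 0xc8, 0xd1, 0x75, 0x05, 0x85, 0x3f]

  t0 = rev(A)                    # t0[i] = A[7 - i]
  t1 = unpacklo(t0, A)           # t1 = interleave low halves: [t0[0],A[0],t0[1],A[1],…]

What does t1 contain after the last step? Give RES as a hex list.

RES = [0x3f, 0x10, 0x85, 0x03, 0x05, 0xc8, 0x75, 0xd1]

t0 = [0x3f, 0x85, 0x05, 0x75, 0xd1, 0xc8, 0x03, 0x10]
t1 = [0x3f, 0x10, 0x85, 0x03, 0x05, 0xc8, 0x75, 0xd1]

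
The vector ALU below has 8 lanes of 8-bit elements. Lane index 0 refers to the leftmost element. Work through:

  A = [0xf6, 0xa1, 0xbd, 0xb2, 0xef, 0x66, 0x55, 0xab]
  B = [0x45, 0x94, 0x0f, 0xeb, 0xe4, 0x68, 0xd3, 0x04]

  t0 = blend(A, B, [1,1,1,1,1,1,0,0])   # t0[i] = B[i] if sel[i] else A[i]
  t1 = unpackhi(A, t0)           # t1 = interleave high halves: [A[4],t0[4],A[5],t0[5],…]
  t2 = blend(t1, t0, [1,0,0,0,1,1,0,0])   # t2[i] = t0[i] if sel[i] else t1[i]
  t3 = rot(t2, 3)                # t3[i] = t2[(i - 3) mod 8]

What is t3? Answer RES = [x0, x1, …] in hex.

→ t0 |45|94|0f|eb|e4|68|55|ab|
→ t1 |ef|e4|66|68|55|55|ab|ab|
→ t2 |45|e4|66|68|e4|68|ab|ab|
→ t3 |68|ab|ab|45|e4|66|68|e4|

RES = [ 0x68  0xab  0xab  0x45  0xe4  0x66  0x68  0xe4 ]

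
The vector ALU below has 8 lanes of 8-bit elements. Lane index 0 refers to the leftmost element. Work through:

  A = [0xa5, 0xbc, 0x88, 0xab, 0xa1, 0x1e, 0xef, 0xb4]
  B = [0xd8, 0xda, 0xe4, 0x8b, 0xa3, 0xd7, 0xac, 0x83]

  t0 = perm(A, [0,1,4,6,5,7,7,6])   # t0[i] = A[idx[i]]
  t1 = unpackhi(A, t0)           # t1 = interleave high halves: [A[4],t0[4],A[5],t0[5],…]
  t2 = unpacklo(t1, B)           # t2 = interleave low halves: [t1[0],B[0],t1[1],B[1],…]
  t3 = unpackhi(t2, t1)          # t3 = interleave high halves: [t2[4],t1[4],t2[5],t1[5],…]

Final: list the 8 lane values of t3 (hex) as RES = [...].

RES = [ 0x1e  0xef  0xe4  0xb4  0xb4  0xb4  0x8b  0xef ]

t0 = [0xa5, 0xbc, 0xa1, 0xef, 0x1e, 0xb4, 0xb4, 0xef]
t1 = [0xa1, 0x1e, 0x1e, 0xb4, 0xef, 0xb4, 0xb4, 0xef]
t2 = [0xa1, 0xd8, 0x1e, 0xda, 0x1e, 0xe4, 0xb4, 0x8b]
t3 = [0x1e, 0xef, 0xe4, 0xb4, 0xb4, 0xb4, 0x8b, 0xef]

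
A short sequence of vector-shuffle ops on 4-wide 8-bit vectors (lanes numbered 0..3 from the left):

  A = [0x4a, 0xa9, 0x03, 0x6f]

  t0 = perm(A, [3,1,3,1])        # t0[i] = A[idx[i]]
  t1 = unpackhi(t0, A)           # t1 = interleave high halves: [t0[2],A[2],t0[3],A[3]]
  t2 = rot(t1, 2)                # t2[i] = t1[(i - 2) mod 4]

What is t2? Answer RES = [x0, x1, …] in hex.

→ t0 |6f|a9|6f|a9|
→ t1 |6f|03|a9|6f|
→ t2 |a9|6f|6f|03|

RES = [ 0xa9  0x6f  0x6f  0x03 ]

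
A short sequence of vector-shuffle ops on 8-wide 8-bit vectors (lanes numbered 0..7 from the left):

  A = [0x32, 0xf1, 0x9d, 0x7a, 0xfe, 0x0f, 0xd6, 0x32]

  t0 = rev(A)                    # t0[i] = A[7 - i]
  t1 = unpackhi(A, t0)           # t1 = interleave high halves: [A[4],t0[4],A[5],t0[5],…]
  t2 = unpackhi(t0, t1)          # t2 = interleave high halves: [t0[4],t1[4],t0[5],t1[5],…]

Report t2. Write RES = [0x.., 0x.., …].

RES = [ 0x7a  0xd6  0x9d  0xf1  0xf1  0x32  0x32  0x32 ]

  t0: 32 d6 0f fe 7a 9d f1 32
  t1: fe 7a 0f 9d d6 f1 32 32
  t2: 7a d6 9d f1 f1 32 32 32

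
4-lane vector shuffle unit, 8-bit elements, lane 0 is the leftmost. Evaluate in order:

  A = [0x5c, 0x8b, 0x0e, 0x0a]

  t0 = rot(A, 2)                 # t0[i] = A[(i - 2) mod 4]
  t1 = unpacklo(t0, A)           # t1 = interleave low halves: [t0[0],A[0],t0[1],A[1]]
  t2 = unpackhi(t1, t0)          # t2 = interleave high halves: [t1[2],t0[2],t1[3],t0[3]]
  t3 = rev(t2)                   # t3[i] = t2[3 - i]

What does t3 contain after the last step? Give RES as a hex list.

t0 = [0x0e, 0x0a, 0x5c, 0x8b]
t1 = [0x0e, 0x5c, 0x0a, 0x8b]
t2 = [0x0a, 0x5c, 0x8b, 0x8b]
t3 = [0x8b, 0x8b, 0x5c, 0x0a]

RES = [ 0x8b  0x8b  0x5c  0x0a ]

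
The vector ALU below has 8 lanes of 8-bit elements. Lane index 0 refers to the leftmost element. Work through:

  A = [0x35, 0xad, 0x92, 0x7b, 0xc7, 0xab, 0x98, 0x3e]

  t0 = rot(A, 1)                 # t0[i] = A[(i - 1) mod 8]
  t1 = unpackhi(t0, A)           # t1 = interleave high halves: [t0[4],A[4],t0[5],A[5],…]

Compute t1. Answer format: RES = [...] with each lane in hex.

RES = [ 0x7b  0xc7  0xc7  0xab  0xab  0x98  0x98  0x3e ]

t0 = [0x3e, 0x35, 0xad, 0x92, 0x7b, 0xc7, 0xab, 0x98]
t1 = [0x7b, 0xc7, 0xc7, 0xab, 0xab, 0x98, 0x98, 0x3e]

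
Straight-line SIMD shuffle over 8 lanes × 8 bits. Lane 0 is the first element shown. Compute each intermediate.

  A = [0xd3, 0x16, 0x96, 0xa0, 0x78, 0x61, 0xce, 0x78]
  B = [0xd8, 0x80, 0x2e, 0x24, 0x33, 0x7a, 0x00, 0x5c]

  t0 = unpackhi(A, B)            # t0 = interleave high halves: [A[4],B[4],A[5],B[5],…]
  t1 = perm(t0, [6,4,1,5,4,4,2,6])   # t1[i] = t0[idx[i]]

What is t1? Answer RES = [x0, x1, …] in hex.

RES = [0x78, 0xce, 0x33, 0x00, 0xce, 0xce, 0x61, 0x78]

  t0: 78 33 61 7a ce 00 78 5c
  t1: 78 ce 33 00 ce ce 61 78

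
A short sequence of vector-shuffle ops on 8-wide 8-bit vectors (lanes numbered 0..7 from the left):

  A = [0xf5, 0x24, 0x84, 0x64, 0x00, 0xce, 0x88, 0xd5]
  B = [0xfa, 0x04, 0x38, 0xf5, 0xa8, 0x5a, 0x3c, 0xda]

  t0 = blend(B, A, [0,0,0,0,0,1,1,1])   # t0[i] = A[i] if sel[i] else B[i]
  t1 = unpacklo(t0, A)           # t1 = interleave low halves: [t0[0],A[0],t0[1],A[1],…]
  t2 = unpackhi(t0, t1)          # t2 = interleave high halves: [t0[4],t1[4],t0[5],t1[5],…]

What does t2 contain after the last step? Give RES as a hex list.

RES = [ 0xa8  0x38  0xce  0x84  0x88  0xf5  0xd5  0x64 ]

t0 = [0xfa, 0x04, 0x38, 0xf5, 0xa8, 0xce, 0x88, 0xd5]
t1 = [0xfa, 0xf5, 0x04, 0x24, 0x38, 0x84, 0xf5, 0x64]
t2 = [0xa8, 0x38, 0xce, 0x84, 0x88, 0xf5, 0xd5, 0x64]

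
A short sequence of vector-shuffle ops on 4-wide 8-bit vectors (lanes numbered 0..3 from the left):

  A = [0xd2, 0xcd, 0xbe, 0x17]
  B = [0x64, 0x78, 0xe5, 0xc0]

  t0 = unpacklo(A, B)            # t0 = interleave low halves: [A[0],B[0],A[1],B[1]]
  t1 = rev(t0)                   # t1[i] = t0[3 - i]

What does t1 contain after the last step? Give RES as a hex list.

t0 = [0xd2, 0x64, 0xcd, 0x78]
t1 = [0x78, 0xcd, 0x64, 0xd2]

RES = [ 0x78  0xcd  0x64  0xd2 ]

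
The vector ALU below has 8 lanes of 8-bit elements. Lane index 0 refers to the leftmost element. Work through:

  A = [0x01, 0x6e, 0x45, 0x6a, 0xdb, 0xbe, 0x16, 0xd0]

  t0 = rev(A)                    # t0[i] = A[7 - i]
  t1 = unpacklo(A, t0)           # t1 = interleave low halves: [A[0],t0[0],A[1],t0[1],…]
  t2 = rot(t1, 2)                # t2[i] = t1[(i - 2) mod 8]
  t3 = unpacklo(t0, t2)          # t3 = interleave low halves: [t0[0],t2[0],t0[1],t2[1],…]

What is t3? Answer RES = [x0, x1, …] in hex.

  t0: d0 16 be db 6a 45 6e 01
  t1: 01 d0 6e 16 45 be 6a db
  t2: 6a db 01 d0 6e 16 45 be
  t3: d0 6a 16 db be 01 db d0

RES = [ 0xd0  0x6a  0x16  0xdb  0xbe  0x01  0xdb  0xd0 ]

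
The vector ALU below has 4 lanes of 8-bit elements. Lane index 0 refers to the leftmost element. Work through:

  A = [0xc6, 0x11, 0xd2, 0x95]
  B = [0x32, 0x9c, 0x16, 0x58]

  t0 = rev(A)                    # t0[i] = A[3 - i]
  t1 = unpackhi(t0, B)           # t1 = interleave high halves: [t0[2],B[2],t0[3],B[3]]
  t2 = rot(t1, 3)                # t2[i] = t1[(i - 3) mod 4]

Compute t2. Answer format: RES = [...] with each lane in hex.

RES = [ 0x16  0xc6  0x58  0x11 ]

→ t0 |95|d2|11|c6|
→ t1 |11|16|c6|58|
→ t2 |16|c6|58|11|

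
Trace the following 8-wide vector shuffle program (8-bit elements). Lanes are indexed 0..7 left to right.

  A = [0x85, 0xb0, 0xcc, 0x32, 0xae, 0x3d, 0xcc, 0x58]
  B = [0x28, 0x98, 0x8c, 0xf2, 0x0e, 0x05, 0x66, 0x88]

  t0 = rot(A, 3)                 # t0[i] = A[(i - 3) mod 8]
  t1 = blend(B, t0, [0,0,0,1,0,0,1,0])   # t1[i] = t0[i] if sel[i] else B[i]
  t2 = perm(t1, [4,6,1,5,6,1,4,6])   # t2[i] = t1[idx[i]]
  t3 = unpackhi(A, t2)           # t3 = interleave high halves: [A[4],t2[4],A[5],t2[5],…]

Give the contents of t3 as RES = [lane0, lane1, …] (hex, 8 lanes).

RES = [0xae, 0x32, 0x3d, 0x98, 0xcc, 0x0e, 0x58, 0x32]

→ t0 |3d|cc|58|85|b0|cc|32|ae|
→ t1 |28|98|8c|85|0e|05|32|88|
→ t2 |0e|32|98|05|32|98|0e|32|
→ t3 |ae|32|3d|98|cc|0e|58|32|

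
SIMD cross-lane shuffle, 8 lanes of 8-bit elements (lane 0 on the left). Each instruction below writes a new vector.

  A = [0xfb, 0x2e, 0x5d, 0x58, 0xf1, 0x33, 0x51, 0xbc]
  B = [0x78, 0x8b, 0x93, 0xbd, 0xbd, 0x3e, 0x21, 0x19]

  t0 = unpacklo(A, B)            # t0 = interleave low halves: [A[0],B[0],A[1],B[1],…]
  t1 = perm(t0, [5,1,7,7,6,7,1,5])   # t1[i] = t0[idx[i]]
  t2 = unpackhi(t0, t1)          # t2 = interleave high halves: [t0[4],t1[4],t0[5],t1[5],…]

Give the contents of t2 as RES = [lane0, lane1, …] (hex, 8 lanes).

RES = [ 0x5d  0x58  0x93  0xbd  0x58  0x78  0xbd  0x93 ]

→ t0 |fb|78|2e|8b|5d|93|58|bd|
→ t1 |93|78|bd|bd|58|bd|78|93|
→ t2 |5d|58|93|bd|58|78|bd|93|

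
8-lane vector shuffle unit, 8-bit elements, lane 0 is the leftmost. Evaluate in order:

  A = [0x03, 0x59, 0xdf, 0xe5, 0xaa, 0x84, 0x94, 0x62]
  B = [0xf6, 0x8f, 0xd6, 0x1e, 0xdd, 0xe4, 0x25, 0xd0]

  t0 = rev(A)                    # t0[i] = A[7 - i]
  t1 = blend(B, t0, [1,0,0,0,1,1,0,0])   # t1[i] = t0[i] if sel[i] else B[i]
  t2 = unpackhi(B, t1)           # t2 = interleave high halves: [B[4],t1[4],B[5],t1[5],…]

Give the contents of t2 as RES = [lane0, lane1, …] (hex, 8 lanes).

→ t0 |62|94|84|aa|e5|df|59|03|
→ t1 |62|8f|d6|1e|e5|df|25|d0|
→ t2 |dd|e5|e4|df|25|25|d0|d0|

RES = [ 0xdd  0xe5  0xe4  0xdf  0x25  0x25  0xd0  0xd0 ]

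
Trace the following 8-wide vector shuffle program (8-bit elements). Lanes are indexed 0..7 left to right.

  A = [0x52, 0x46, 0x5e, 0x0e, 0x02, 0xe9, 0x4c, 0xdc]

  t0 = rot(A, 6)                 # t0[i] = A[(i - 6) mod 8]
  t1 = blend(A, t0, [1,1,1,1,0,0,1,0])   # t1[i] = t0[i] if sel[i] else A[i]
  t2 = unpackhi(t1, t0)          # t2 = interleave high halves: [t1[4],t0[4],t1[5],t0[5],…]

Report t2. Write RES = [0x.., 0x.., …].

RES = [ 0x02  0x4c  0xe9  0xdc  0x52  0x52  0xdc  0x46 ]

  t0: 5e 0e 02 e9 4c dc 52 46
  t1: 5e 0e 02 e9 02 e9 52 dc
  t2: 02 4c e9 dc 52 52 dc 46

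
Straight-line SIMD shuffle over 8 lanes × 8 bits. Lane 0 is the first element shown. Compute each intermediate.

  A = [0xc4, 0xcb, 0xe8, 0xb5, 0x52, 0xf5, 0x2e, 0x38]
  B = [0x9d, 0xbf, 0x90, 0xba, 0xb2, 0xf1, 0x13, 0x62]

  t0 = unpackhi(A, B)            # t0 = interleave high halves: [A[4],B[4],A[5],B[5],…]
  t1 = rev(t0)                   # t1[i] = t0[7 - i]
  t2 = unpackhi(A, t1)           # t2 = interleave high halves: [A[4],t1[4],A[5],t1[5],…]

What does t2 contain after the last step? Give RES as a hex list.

RES = [0x52, 0xf1, 0xf5, 0xf5, 0x2e, 0xb2, 0x38, 0x52]

t0 = [0x52, 0xb2, 0xf5, 0xf1, 0x2e, 0x13, 0x38, 0x62]
t1 = [0x62, 0x38, 0x13, 0x2e, 0xf1, 0xf5, 0xb2, 0x52]
t2 = [0x52, 0xf1, 0xf5, 0xf5, 0x2e, 0xb2, 0x38, 0x52]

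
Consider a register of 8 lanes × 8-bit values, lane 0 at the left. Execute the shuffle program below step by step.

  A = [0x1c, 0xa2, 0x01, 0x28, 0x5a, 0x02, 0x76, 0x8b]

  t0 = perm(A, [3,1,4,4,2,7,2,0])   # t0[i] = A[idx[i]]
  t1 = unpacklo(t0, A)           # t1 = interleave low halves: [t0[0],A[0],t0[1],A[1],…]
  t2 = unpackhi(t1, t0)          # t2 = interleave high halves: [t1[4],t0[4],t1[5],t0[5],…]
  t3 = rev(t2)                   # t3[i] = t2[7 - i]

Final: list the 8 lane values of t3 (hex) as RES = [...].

RES = [0x1c, 0x28, 0x01, 0x5a, 0x8b, 0x01, 0x01, 0x5a]

  t0: 28 a2 5a 5a 01 8b 01 1c
  t1: 28 1c a2 a2 5a 01 5a 28
  t2: 5a 01 01 8b 5a 01 28 1c
  t3: 1c 28 01 5a 8b 01 01 5a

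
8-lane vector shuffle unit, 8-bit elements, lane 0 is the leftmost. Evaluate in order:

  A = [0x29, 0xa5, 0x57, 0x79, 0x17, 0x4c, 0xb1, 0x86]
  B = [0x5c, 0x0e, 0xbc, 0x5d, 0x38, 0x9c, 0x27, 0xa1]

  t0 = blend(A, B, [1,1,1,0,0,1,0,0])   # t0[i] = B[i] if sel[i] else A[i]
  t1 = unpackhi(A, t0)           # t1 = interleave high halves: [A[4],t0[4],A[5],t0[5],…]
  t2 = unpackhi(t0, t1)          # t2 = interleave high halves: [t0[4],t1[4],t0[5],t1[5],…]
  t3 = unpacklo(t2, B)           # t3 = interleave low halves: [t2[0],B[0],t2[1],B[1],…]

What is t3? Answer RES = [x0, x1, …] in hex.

→ t0 |5c|0e|bc|79|17|9c|b1|86|
→ t1 |17|17|4c|9c|b1|b1|86|86|
→ t2 |17|b1|9c|b1|b1|86|86|86|
→ t3 |17|5c|b1|0e|9c|bc|b1|5d|

RES = [0x17, 0x5c, 0xb1, 0x0e, 0x9c, 0xbc, 0xb1, 0x5d]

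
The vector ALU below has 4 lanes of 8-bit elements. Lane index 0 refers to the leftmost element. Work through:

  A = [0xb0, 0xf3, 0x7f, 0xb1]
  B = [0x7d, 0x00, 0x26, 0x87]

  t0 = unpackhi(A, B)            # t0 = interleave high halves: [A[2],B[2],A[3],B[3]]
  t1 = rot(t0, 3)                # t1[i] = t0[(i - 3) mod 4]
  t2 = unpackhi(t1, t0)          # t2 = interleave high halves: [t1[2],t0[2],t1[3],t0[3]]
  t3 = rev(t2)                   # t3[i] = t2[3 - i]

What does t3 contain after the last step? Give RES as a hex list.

t0 = [0x7f, 0x26, 0xb1, 0x87]
t1 = [0x26, 0xb1, 0x87, 0x7f]
t2 = [0x87, 0xb1, 0x7f, 0x87]
t3 = [0x87, 0x7f, 0xb1, 0x87]

RES = [0x87, 0x7f, 0xb1, 0x87]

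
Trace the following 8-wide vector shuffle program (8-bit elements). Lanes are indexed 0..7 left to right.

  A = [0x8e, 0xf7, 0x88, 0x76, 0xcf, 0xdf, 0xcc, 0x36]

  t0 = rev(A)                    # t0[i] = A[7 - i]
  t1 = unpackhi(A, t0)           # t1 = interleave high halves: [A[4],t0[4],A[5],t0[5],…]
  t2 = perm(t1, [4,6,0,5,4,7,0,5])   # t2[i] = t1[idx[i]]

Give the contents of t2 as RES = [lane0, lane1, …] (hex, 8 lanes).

RES = [0xcc, 0x36, 0xcf, 0xf7, 0xcc, 0x8e, 0xcf, 0xf7]

  t0: 36 cc df cf 76 88 f7 8e
  t1: cf 76 df 88 cc f7 36 8e
  t2: cc 36 cf f7 cc 8e cf f7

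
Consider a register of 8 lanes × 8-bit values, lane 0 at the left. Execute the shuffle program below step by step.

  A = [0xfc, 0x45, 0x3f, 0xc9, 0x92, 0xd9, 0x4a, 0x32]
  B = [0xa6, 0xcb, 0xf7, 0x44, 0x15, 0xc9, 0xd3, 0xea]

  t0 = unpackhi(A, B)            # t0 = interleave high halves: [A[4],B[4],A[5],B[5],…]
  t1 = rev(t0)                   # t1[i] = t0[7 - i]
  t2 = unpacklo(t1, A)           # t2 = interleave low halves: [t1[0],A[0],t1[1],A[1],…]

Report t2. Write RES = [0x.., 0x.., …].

RES = [0xea, 0xfc, 0x32, 0x45, 0xd3, 0x3f, 0x4a, 0xc9]

  t0: 92 15 d9 c9 4a d3 32 ea
  t1: ea 32 d3 4a c9 d9 15 92
  t2: ea fc 32 45 d3 3f 4a c9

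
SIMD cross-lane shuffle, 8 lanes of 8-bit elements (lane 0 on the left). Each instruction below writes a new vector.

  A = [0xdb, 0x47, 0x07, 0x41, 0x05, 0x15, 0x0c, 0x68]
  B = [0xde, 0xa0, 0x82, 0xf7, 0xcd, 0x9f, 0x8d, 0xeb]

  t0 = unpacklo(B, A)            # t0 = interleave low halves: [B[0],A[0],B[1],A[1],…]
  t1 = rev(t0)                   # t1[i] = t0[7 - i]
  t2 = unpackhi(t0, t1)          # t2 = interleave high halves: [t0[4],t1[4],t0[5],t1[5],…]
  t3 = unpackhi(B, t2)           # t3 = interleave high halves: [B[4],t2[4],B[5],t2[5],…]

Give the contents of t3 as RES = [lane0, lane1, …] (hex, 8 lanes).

→ t0 |de|db|a0|47|82|07|f7|41|
→ t1 |41|f7|07|82|47|a0|db|de|
→ t2 |82|47|07|a0|f7|db|41|de|
→ t3 |cd|f7|9f|db|8d|41|eb|de|

RES = [ 0xcd  0xf7  0x9f  0xdb  0x8d  0x41  0xeb  0xde ]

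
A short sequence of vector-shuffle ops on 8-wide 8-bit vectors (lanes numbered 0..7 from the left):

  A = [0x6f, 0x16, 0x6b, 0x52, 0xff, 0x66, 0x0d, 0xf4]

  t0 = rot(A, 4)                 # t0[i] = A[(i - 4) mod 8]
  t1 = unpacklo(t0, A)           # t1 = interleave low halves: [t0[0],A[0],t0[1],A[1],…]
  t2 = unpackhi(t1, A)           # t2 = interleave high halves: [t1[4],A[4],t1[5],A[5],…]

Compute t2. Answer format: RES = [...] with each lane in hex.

RES = [ 0x0d  0xff  0x6b  0x66  0xf4  0x0d  0x52  0xf4 ]

  t0: ff 66 0d f4 6f 16 6b 52
  t1: ff 6f 66 16 0d 6b f4 52
  t2: 0d ff 6b 66 f4 0d 52 f4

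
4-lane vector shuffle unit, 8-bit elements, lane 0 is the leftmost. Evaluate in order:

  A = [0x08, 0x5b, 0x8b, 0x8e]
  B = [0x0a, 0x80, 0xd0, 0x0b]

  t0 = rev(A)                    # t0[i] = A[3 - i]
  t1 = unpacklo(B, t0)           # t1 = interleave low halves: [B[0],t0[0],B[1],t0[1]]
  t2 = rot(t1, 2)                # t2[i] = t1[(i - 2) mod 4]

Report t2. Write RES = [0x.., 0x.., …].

RES = [ 0x80  0x8b  0x0a  0x8e ]

t0 = [0x8e, 0x8b, 0x5b, 0x08]
t1 = [0x0a, 0x8e, 0x80, 0x8b]
t2 = [0x80, 0x8b, 0x0a, 0x8e]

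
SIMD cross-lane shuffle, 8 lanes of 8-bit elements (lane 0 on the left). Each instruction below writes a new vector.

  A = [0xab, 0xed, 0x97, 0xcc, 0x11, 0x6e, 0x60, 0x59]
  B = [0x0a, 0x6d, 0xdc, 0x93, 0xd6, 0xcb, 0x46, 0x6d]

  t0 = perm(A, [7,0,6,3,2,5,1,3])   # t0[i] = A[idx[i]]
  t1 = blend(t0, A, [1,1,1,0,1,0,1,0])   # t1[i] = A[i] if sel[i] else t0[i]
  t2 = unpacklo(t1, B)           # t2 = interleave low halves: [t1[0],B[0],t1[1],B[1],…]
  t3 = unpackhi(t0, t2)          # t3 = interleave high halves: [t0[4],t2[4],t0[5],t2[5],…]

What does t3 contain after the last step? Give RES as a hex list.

→ t0 |59|ab|60|cc|97|6e|ed|cc|
→ t1 |ab|ed|97|cc|11|6e|60|cc|
→ t2 |ab|0a|ed|6d|97|dc|cc|93|
→ t3 |97|97|6e|dc|ed|cc|cc|93|

RES = [ 0x97  0x97  0x6e  0xdc  0xed  0xcc  0xcc  0x93 ]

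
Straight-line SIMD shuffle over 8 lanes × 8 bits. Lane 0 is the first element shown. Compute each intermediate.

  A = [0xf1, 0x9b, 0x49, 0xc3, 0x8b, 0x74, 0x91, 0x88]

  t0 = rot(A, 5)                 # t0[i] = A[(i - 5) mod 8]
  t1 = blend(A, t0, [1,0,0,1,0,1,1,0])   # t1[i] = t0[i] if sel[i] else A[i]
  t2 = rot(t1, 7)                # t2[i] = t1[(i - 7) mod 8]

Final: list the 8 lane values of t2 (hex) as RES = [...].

t0 = [0xc3, 0x8b, 0x74, 0x91, 0x88, 0xf1, 0x9b, 0x49]
t1 = [0xc3, 0x9b, 0x49, 0x91, 0x8b, 0xf1, 0x9b, 0x88]
t2 = [0x9b, 0x49, 0x91, 0x8b, 0xf1, 0x9b, 0x88, 0xc3]

RES = [ 0x9b  0x49  0x91  0x8b  0xf1  0x9b  0x88  0xc3 ]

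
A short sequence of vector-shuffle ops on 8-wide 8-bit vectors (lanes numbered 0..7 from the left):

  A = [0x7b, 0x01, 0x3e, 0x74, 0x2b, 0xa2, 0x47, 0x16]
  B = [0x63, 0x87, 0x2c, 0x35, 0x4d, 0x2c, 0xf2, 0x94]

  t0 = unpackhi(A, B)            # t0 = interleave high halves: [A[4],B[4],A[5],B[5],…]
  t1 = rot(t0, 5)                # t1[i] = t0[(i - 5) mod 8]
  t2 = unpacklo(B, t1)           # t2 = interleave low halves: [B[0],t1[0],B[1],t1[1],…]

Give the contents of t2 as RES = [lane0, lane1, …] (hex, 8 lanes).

RES = [ 0x63  0x2c  0x87  0x47  0x2c  0xf2  0x35  0x16 ]

t0 = [0x2b, 0x4d, 0xa2, 0x2c, 0x47, 0xf2, 0x16, 0x94]
t1 = [0x2c, 0x47, 0xf2, 0x16, 0x94, 0x2b, 0x4d, 0xa2]
t2 = [0x63, 0x2c, 0x87, 0x47, 0x2c, 0xf2, 0x35, 0x16]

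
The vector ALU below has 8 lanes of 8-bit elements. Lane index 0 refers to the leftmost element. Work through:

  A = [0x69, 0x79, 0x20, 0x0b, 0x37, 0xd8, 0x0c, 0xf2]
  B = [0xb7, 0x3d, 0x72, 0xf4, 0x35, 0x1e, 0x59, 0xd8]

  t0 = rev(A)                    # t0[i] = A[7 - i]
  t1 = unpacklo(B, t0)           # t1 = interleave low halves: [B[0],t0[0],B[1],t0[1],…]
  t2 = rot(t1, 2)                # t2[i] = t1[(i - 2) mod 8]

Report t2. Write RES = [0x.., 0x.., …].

  t0: f2 0c d8 37 0b 20 79 69
  t1: b7 f2 3d 0c 72 d8 f4 37
  t2: f4 37 b7 f2 3d 0c 72 d8

RES = [ 0xf4  0x37  0xb7  0xf2  0x3d  0x0c  0x72  0xd8 ]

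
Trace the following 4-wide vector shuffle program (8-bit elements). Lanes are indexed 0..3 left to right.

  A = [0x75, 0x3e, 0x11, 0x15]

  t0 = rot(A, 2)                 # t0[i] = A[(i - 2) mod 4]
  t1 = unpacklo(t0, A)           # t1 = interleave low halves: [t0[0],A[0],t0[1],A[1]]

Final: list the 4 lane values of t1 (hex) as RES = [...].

→ t0 |11|15|75|3e|
→ t1 |11|75|15|3e|

RES = [0x11, 0x75, 0x15, 0x3e]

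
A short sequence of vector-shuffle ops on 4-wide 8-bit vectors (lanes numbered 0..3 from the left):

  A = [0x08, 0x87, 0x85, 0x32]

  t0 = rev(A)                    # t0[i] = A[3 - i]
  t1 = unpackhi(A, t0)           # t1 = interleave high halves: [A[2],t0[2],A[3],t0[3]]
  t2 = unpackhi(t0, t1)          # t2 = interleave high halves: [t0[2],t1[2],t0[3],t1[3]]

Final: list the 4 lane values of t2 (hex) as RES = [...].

RES = [ 0x87  0x32  0x08  0x08 ]

→ t0 |32|85|87|08|
→ t1 |85|87|32|08|
→ t2 |87|32|08|08|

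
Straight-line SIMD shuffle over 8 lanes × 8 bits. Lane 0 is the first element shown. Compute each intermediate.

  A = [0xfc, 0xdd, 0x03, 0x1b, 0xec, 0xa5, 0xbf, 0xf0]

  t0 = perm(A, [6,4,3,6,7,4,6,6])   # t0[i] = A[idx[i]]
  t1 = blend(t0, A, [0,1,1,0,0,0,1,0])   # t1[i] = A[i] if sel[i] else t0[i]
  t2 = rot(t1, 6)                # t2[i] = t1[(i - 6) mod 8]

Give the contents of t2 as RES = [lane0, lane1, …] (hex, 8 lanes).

t0 = [0xbf, 0xec, 0x1b, 0xbf, 0xf0, 0xec, 0xbf, 0xbf]
t1 = [0xbf, 0xdd, 0x03, 0xbf, 0xf0, 0xec, 0xbf, 0xbf]
t2 = [0x03, 0xbf, 0xf0, 0xec, 0xbf, 0xbf, 0xbf, 0xdd]

RES = [ 0x03  0xbf  0xf0  0xec  0xbf  0xbf  0xbf  0xdd ]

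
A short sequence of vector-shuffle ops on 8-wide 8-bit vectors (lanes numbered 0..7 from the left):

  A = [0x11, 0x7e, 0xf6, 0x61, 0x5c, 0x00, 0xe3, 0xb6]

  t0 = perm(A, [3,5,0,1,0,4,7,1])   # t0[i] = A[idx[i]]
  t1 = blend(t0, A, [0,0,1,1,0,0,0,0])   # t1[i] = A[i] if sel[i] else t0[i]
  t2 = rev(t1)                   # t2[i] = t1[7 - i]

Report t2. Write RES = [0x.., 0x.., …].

RES = [ 0x7e  0xb6  0x5c  0x11  0x61  0xf6  0x00  0x61 ]

t0 = [0x61, 0x00, 0x11, 0x7e, 0x11, 0x5c, 0xb6, 0x7e]
t1 = [0x61, 0x00, 0xf6, 0x61, 0x11, 0x5c, 0xb6, 0x7e]
t2 = [0x7e, 0xb6, 0x5c, 0x11, 0x61, 0xf6, 0x00, 0x61]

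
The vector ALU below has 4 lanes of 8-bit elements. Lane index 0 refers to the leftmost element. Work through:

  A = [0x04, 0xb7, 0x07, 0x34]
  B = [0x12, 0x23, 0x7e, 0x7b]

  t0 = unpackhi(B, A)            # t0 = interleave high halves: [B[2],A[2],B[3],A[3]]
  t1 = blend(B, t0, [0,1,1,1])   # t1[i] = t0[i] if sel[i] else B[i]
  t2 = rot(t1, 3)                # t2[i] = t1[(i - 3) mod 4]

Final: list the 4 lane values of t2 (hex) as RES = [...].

RES = [0x07, 0x7b, 0x34, 0x12]

→ t0 |7e|07|7b|34|
→ t1 |12|07|7b|34|
→ t2 |07|7b|34|12|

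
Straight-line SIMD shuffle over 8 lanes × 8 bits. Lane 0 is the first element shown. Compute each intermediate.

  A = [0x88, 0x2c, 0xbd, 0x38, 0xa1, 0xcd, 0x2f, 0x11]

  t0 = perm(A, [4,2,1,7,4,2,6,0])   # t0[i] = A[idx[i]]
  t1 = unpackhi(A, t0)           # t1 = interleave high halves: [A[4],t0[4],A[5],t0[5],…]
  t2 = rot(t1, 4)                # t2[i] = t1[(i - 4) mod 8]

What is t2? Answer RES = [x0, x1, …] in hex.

RES = [ 0x2f  0x2f  0x11  0x88  0xa1  0xa1  0xcd  0xbd ]

  t0: a1 bd 2c 11 a1 bd 2f 88
  t1: a1 a1 cd bd 2f 2f 11 88
  t2: 2f 2f 11 88 a1 a1 cd bd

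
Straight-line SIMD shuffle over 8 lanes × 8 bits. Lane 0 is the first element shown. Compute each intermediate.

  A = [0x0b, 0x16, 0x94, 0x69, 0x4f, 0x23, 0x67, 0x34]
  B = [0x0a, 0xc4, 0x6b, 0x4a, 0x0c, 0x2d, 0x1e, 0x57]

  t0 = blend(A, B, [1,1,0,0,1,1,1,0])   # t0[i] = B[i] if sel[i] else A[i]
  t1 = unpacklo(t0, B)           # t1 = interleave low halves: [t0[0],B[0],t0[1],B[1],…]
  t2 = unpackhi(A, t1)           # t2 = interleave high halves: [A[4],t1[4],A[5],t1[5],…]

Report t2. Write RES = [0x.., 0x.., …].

RES = [0x4f, 0x94, 0x23, 0x6b, 0x67, 0x69, 0x34, 0x4a]

t0 = [0x0a, 0xc4, 0x94, 0x69, 0x0c, 0x2d, 0x1e, 0x34]
t1 = [0x0a, 0x0a, 0xc4, 0xc4, 0x94, 0x6b, 0x69, 0x4a]
t2 = [0x4f, 0x94, 0x23, 0x6b, 0x67, 0x69, 0x34, 0x4a]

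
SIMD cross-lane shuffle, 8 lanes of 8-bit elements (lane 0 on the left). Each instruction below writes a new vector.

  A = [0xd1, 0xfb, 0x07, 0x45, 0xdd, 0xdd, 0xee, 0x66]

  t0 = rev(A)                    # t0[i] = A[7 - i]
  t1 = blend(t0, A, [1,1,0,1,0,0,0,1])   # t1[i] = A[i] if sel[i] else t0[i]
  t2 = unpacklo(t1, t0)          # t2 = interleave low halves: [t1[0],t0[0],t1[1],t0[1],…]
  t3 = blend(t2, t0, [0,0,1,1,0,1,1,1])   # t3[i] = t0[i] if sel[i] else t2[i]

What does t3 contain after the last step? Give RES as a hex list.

RES = [0xd1, 0x66, 0xdd, 0xdd, 0xdd, 0x07, 0xfb, 0xd1]

t0 = [0x66, 0xee, 0xdd, 0xdd, 0x45, 0x07, 0xfb, 0xd1]
t1 = [0xd1, 0xfb, 0xdd, 0x45, 0x45, 0x07, 0xfb, 0x66]
t2 = [0xd1, 0x66, 0xfb, 0xee, 0xdd, 0xdd, 0x45, 0xdd]
t3 = [0xd1, 0x66, 0xdd, 0xdd, 0xdd, 0x07, 0xfb, 0xd1]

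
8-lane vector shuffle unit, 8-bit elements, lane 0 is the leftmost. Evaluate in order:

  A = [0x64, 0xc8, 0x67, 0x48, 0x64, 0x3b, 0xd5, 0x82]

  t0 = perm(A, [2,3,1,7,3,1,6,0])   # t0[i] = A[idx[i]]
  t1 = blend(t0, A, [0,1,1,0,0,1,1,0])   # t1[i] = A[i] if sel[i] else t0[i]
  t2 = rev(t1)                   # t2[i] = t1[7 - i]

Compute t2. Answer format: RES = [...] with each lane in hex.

RES = [ 0x64  0xd5  0x3b  0x48  0x82  0x67  0xc8  0x67 ]

t0 = [0x67, 0x48, 0xc8, 0x82, 0x48, 0xc8, 0xd5, 0x64]
t1 = [0x67, 0xc8, 0x67, 0x82, 0x48, 0x3b, 0xd5, 0x64]
t2 = [0x64, 0xd5, 0x3b, 0x48, 0x82, 0x67, 0xc8, 0x67]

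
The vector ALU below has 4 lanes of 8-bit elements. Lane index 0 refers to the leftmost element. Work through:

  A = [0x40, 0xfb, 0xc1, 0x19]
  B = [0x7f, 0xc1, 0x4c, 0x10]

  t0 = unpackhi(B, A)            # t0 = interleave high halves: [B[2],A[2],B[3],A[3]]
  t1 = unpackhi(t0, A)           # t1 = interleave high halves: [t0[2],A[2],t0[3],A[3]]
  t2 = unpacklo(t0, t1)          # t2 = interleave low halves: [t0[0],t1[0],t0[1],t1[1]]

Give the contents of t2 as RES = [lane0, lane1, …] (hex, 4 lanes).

RES = [0x4c, 0x10, 0xc1, 0xc1]

t0 = [0x4c, 0xc1, 0x10, 0x19]
t1 = [0x10, 0xc1, 0x19, 0x19]
t2 = [0x4c, 0x10, 0xc1, 0xc1]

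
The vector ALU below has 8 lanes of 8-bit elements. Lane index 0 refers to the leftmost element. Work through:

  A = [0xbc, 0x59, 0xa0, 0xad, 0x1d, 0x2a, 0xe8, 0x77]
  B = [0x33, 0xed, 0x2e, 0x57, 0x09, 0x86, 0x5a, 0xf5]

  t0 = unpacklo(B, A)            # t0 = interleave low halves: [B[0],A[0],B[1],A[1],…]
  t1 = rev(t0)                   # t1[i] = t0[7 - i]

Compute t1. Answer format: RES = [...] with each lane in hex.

→ t0 |33|bc|ed|59|2e|a0|57|ad|
→ t1 |ad|57|a0|2e|59|ed|bc|33|

RES = [0xad, 0x57, 0xa0, 0x2e, 0x59, 0xed, 0xbc, 0x33]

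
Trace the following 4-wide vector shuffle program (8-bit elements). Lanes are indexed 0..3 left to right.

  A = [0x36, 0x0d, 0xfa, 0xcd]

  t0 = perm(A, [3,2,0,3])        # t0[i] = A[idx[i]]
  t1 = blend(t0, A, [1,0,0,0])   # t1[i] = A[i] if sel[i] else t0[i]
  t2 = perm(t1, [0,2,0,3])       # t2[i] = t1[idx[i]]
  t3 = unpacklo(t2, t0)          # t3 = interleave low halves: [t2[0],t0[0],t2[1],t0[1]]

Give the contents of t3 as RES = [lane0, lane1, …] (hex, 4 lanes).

  t0: cd fa 36 cd
  t1: 36 fa 36 cd
  t2: 36 36 36 cd
  t3: 36 cd 36 fa

RES = [0x36, 0xcd, 0x36, 0xfa]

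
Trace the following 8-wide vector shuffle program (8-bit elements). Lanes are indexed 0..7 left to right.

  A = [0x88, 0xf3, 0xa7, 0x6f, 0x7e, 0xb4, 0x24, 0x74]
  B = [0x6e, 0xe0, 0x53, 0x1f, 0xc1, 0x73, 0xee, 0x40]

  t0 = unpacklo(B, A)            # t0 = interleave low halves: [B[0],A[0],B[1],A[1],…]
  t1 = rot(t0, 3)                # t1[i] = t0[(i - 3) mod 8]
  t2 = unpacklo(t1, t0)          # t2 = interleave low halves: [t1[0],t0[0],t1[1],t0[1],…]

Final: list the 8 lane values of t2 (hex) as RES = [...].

  t0: 6e 88 e0 f3 53 a7 1f 6f
  t1: a7 1f 6f 6e 88 e0 f3 53
  t2: a7 6e 1f 88 6f e0 6e f3

RES = [0xa7, 0x6e, 0x1f, 0x88, 0x6f, 0xe0, 0x6e, 0xf3]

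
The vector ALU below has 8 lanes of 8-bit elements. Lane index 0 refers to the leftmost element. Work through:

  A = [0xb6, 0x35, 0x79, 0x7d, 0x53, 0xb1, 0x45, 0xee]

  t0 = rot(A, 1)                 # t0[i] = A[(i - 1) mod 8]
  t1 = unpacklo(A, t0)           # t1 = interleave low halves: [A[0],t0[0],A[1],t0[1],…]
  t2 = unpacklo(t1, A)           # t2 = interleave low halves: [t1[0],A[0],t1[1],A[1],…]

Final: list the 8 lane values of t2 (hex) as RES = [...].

RES = [ 0xb6  0xb6  0xee  0x35  0x35  0x79  0xb6  0x7d ]

→ t0 |ee|b6|35|79|7d|53|b1|45|
→ t1 |b6|ee|35|b6|79|35|7d|79|
→ t2 |b6|b6|ee|35|35|79|b6|7d|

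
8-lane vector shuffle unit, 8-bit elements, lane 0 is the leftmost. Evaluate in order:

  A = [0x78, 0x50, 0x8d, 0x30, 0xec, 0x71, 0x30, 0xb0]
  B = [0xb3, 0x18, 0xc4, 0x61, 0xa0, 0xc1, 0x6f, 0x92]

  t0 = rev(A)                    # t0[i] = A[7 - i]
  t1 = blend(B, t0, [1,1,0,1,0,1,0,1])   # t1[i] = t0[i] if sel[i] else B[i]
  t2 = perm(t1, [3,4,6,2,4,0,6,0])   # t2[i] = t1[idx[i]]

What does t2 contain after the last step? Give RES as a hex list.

→ t0 |b0|30|71|ec|30|8d|50|78|
→ t1 |b0|30|c4|ec|a0|8d|6f|78|
→ t2 |ec|a0|6f|c4|a0|b0|6f|b0|

RES = [0xec, 0xa0, 0x6f, 0xc4, 0xa0, 0xb0, 0x6f, 0xb0]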